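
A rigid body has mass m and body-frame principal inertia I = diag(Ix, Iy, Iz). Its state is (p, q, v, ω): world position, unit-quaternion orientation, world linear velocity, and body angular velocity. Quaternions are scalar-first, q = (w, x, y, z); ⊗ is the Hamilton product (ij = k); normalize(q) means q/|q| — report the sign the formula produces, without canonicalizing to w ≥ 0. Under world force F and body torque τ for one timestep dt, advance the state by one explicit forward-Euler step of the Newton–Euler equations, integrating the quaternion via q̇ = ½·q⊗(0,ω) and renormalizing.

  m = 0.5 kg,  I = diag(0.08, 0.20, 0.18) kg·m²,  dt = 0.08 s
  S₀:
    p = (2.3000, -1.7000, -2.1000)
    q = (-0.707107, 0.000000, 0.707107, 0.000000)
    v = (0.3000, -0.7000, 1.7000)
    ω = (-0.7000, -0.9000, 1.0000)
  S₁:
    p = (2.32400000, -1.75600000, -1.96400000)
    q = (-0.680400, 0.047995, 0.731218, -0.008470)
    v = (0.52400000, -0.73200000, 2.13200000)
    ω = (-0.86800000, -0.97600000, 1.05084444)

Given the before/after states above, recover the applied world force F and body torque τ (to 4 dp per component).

F = (1.4000, -0.2000, 2.7000)
τ = (-0.1500, -0.1200, 0.1900)

v₁ − v₀ = (0.22400000, -0.03200000, 0.43200000)
applied force F = (1.4000, -0.2000, 2.7000)
Δω = ω₁−ω₀ = (-0.16800000, -0.07600000, 0.05084444)
precession coupling = (0.0180, 0.0700, 0.0756)
I·α + gyro = (-0.1500, -0.1200, 0.1900)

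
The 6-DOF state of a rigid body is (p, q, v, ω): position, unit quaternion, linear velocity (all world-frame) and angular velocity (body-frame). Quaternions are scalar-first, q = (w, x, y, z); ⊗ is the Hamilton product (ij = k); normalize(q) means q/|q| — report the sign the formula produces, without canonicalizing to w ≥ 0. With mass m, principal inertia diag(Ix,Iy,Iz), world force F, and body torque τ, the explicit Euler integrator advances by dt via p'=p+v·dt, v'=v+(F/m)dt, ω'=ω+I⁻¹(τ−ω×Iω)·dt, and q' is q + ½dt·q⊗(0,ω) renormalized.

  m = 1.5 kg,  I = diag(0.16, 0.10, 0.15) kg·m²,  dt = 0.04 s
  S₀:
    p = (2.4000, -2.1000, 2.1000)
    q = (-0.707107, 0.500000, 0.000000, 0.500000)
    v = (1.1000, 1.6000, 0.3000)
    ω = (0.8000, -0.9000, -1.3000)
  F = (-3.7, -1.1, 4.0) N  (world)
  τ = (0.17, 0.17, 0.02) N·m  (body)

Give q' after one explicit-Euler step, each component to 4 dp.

q' = (-0.7017, 0.4974, 0.0337, 0.5091)

2q̇ = q⊗(0,ω) = (0.2500000, -0.1156856, 1.6863963, 0.4692391)
updated quaternion q' = (-0.7017, 0.4974, 0.0337, 0.5091)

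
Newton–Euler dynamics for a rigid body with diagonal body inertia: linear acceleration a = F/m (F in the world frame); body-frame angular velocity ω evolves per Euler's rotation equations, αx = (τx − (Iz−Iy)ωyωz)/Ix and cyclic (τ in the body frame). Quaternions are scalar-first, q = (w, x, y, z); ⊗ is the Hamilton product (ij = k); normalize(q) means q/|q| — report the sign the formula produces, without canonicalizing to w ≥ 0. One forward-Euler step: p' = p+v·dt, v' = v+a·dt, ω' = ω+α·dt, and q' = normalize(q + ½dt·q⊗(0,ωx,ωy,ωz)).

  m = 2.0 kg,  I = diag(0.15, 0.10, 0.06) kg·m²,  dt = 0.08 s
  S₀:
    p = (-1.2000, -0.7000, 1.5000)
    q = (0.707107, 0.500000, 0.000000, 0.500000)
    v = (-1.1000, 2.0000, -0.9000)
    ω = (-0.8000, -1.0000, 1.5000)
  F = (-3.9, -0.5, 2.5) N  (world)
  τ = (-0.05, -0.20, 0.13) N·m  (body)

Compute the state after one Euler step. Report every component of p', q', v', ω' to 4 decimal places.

p' = (-1.2880, -0.5400, 1.4280)
q' = (0.6910, 0.4958, -0.0741, 0.5208)
v' = (-1.2560, 1.9800, -0.8000)
ω' = (-0.8587, -1.0736, 1.7267)

ω×(Iω) gyroscopic = (0.0600, -0.1080, -0.0400)
angular accel α = (-0.7333, -0.9200, 2.8333)
ω' = ω + α·dt = (-0.8587, -1.0736, 1.7267)
2q̇ = q⊗(0,ω) = (-0.3500000, -0.0656856, -1.8571070, 0.5606605)
updated quaternion q' = (0.6910, 0.4958, -0.0741, 0.5208)
a = (-1.9500, -0.2500, 1.2500)
p' = p + v·dt = (-1.2880, -0.5400, 1.4280)
v' = v + a·dt = (-1.2560, 1.9800, -0.8000)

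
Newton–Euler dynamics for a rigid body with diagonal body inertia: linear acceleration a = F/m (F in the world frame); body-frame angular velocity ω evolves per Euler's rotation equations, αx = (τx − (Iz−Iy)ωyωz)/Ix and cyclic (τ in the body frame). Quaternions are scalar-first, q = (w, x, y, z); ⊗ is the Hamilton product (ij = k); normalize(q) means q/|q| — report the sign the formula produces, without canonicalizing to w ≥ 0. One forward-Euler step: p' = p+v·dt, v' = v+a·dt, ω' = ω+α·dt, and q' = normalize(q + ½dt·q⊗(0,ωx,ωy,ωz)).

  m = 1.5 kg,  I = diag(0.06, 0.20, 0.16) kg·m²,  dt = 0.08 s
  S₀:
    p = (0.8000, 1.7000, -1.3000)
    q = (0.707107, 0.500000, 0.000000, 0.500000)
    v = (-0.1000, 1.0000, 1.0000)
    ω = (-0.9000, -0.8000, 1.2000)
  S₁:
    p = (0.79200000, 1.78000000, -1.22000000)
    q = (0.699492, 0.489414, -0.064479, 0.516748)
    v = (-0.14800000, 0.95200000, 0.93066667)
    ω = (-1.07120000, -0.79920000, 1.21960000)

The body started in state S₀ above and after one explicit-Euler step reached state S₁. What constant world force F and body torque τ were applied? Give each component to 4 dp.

F = (-0.9000, -0.9000, -1.3000)
τ = (-0.0900, 0.1100, 0.1400)

velocity change Δv = (-0.04800000, -0.04800000, -0.06933333)
applied force F = (-0.9000, -0.9000, -1.3000)
ω₁ − ω₀ = (-0.17120000, 0.00080000, 0.01960000)
ω₀×(Iω₀) = (0.0384, 0.1080, 0.1008)
τ = I·(Δω/dt) + ω₀×(Iω₀) = (-0.0900, 0.1100, 0.1400)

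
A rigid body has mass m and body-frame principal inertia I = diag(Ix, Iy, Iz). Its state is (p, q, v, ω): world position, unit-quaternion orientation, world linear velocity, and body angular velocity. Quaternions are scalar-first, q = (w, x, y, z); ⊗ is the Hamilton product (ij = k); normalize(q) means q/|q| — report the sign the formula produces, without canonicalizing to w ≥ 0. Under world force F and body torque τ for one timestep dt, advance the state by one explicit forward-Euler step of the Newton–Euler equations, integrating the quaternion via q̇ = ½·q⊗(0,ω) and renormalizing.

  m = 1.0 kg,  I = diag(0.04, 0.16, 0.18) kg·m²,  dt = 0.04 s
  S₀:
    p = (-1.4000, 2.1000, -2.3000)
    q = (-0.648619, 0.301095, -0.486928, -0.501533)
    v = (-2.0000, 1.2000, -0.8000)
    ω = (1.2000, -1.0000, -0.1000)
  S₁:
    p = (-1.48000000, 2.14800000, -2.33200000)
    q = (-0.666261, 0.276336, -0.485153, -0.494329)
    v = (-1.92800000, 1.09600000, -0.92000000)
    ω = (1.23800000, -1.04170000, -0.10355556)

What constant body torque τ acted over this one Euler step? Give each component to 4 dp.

Δω = ω₁−ω₀ = (0.03800000, -0.04170000, -0.00355556)
ω₀×(Iω₀) = (0.0020, 0.0168, -0.1440)
applied torque τ = (0.0400, -0.1500, -0.1600)

τ = (0.0400, -0.1500, -0.1600)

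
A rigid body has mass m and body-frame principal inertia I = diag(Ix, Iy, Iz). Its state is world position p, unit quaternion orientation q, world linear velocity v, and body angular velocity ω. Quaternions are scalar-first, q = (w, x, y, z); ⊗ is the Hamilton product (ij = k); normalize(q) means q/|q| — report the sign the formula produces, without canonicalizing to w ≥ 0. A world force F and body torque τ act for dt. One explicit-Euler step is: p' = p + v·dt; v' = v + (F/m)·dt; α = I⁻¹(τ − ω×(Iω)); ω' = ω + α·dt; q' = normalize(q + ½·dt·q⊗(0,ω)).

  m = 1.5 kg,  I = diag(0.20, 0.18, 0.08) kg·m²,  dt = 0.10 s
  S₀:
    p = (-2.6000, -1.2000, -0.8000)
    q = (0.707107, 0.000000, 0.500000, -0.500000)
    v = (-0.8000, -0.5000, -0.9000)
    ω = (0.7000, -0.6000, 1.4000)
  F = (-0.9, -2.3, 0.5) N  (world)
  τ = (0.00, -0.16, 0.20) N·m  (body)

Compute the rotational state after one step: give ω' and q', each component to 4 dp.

ω' = (0.6580, -0.7542, 1.6395)
q' = (0.7545, 0.0446, 0.4597, -0.4664)

(τ − ω×Iω)/I = (-0.4200, -1.5422, 2.3950)
ω' = ω + α·dt = (0.6580, -0.7542, 1.6395)
2q̇ = q⊗(0,ω) = (1.0000000, 0.8949749, -0.7742642, 0.6399498)
q + ½dt·q⊗(0,ω), renormalized = (0.7545, 0.0446, 0.4597, -0.4664)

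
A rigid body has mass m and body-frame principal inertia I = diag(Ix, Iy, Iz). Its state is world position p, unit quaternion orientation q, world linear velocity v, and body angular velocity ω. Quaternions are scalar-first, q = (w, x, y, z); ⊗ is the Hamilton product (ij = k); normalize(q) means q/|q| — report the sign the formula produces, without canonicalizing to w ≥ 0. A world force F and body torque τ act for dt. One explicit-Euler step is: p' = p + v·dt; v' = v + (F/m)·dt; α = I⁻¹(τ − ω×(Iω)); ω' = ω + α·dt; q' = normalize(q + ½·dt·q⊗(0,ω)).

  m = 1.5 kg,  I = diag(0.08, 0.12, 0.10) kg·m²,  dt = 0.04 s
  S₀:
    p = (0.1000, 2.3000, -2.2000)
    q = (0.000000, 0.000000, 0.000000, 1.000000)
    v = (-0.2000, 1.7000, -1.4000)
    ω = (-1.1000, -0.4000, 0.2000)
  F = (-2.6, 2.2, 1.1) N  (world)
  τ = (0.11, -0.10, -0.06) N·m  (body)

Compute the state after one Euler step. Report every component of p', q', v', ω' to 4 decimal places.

a = (-1.7333, 1.4667, 0.7333)
new position p' = (0.0920, 2.3680, -2.2560)
new velocity v' = (-0.2693, 1.7587, -1.3707)
precession coupling ω×(Iω) = (0.0016, 0.0044, 0.0176)
angular accel α = (1.3550, -0.8700, -0.7760)
new body rate ω' = (-1.0458, -0.4348, 0.1690)
q⊗(0,ω) = (-0.2000000, 0.4000000, -1.1000000, 0.0000000)
q' = normalize(q + ½dt·q⊗(0,ω)) = (-0.0040, 0.0080, -0.0220, 0.9997)

p' = (0.0920, 2.3680, -2.2560)
q' = (-0.0040, 0.0080, -0.0220, 0.9997)
v' = (-0.2693, 1.7587, -1.3707)
ω' = (-1.0458, -0.4348, 0.1690)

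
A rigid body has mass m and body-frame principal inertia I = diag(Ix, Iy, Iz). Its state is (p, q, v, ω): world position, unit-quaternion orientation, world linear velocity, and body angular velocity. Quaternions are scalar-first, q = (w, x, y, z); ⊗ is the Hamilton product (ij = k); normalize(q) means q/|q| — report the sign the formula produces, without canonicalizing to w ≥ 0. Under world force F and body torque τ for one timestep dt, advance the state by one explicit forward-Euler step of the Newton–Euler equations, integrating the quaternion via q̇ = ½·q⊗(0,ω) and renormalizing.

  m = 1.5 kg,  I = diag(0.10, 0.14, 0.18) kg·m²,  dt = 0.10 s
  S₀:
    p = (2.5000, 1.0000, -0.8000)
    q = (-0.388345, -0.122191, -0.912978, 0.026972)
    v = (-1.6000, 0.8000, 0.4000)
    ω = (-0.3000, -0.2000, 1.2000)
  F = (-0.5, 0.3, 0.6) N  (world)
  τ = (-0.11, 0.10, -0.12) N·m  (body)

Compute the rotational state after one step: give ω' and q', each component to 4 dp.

precession coupling ω×(Iω) = (-0.0096, 0.0288, 0.0024)
(τ − ω×Iω)/I = (-1.0040, 0.5086, -0.6800)
ω' = ω + α·dt = (-0.4004, -0.1491, 1.1320)
Hamilton product q⊗(0,ω) = (-0.2516193, -0.9736757, 0.2162066, -0.7154692)
q' = normalize(q + ½dt·q⊗(0,ω)) = (-0.4001, -0.1705, -0.9004, -0.0088)

ω' = (-0.4004, -0.1491, 1.1320)
q' = (-0.4001, -0.1705, -0.9004, -0.0088)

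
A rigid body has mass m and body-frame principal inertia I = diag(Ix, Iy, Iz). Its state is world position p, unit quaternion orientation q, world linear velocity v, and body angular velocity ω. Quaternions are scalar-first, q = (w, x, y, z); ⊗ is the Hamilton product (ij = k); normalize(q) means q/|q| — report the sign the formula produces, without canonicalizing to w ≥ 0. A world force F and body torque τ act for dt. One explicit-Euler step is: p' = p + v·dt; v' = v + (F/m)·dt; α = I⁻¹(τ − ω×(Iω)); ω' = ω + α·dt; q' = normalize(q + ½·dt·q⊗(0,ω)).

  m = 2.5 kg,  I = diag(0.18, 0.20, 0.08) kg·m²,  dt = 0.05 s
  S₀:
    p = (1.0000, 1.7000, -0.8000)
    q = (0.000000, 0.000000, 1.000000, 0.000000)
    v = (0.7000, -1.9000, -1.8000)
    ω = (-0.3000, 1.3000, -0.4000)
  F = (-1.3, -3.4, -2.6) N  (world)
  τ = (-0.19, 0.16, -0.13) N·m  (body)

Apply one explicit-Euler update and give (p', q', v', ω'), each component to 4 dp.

a = (-0.5200, -1.3600, -1.0400)
p + v·dt = (1.0350, 1.6050, -0.8900)
v' = v + a·dt = (0.6740, -1.9680, -1.8520)
(τ − ω×Iω)/I = (-1.4022, 0.7400, -1.5275)
new body rate ω' = (-0.3701, 1.3370, -0.4764)
2q̇ = q⊗(0,ω) = (-1.3000000, -0.4000000, 0.0000000, 0.3000000)
updated quaternion q' = (-0.0325, -0.0100, 0.9994, 0.0075)

p' = (1.0350, 1.6050, -0.8900)
q' = (-0.0325, -0.0100, 0.9994, 0.0075)
v' = (0.6740, -1.9680, -1.8520)
ω' = (-0.3701, 1.3370, -0.4764)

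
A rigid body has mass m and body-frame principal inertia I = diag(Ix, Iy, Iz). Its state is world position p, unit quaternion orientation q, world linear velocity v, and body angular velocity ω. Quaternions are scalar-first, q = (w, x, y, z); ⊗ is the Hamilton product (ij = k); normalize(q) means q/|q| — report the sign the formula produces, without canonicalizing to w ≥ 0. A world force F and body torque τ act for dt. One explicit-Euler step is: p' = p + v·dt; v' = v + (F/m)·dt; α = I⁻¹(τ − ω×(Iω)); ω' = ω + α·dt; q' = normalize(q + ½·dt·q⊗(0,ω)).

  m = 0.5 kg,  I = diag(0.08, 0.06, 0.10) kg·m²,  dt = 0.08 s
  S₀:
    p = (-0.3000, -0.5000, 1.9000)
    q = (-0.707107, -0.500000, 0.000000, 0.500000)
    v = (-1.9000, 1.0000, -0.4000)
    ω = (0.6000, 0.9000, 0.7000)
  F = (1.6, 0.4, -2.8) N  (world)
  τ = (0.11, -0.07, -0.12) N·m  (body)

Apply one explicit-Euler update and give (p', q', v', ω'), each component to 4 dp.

p' = (-0.4520, -0.4200, 1.8680)
q' = (-0.7082, -0.5343, 0.0005, 0.4616)
v' = (-1.6440, 1.0640, -0.8480)
ω' = (0.6848, 0.8179, 0.6126)

(τ − ω×Iω)/I = (1.0600, -1.0267, -1.0920)
ω + α·dt = (0.6848, 0.8179, 0.6126)
2q̇ = q⊗(0,ω) = (-0.0500000, -0.8742642, 0.0136037, -0.9449749)
q + ½dt·q⊗(0,ω), renormalized = (-0.7082, -0.5343, 0.0005, 0.4616)
p + v·dt = (-0.4520, -0.4200, 1.8680)
v + (F/m)dt = (-1.6440, 1.0640, -0.8480)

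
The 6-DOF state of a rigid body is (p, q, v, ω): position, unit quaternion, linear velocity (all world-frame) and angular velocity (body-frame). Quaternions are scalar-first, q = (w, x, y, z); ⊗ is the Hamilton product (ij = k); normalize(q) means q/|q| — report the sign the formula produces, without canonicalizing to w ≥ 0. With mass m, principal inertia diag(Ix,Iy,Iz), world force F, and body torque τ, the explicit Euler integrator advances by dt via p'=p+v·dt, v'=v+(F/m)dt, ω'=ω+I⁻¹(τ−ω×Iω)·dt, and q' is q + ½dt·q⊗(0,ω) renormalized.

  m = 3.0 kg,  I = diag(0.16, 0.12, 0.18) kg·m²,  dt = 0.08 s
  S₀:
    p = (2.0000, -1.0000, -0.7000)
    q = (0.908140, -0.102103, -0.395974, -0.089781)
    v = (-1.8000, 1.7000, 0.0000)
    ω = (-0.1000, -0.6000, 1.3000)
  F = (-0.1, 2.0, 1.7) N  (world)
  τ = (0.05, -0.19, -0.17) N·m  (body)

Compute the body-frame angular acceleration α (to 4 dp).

α = (0.6050, -1.6050, -0.9311)

gyro term ω×Iω = (-0.0468, 0.0026, -0.0024)
α = I⁻¹(τ − ω×Iω) = (0.6050, -1.6050, -0.9311)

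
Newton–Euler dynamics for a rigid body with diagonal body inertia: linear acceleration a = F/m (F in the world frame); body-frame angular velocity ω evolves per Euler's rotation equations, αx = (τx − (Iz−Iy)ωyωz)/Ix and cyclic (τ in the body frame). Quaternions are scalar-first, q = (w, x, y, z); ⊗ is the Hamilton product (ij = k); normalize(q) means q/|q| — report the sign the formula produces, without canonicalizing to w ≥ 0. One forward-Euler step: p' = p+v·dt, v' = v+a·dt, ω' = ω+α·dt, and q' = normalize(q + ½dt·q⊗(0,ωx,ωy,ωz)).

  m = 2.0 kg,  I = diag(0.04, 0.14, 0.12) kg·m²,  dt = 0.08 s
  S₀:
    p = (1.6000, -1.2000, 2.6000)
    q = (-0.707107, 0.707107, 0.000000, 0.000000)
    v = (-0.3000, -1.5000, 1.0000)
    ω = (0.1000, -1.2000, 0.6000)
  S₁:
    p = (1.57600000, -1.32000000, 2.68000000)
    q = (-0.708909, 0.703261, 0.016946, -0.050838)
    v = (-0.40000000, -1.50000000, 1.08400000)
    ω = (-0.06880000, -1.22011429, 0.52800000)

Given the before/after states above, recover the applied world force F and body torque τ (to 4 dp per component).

Δω = ω₁−ω₀ = (-0.16880000, -0.02011429, -0.07200000)
gyro term ω₀×Iω₀ = (0.0144, -0.0048, -0.0120)
applied torque τ = (-0.0700, -0.0400, -0.1200)
v₁ − v₀ = (-0.10000000, 0.00000000, 0.08400000)
applied force F = (-2.5000, 0.0000, 2.1000)

F = (-2.5000, 0.0000, 2.1000)
τ = (-0.0700, -0.0400, -0.1200)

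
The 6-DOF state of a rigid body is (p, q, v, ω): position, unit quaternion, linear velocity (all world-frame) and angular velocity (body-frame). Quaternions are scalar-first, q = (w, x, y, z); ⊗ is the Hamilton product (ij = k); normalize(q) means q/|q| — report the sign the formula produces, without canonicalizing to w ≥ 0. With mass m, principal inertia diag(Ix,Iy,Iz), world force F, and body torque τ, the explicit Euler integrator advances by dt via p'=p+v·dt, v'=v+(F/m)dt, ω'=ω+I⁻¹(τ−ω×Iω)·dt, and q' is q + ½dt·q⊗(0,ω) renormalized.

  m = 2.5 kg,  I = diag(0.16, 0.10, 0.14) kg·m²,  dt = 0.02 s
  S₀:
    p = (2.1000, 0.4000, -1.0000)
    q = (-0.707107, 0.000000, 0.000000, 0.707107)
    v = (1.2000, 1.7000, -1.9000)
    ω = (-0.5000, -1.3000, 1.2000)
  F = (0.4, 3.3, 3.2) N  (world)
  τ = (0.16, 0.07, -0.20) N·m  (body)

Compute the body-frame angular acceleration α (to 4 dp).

α = (1.3900, 0.8200, -1.1500)

ω×(Iω) gyroscopic = (-0.0624, -0.0120, -0.0390)
angular accel α = (1.3900, 0.8200, -1.1500)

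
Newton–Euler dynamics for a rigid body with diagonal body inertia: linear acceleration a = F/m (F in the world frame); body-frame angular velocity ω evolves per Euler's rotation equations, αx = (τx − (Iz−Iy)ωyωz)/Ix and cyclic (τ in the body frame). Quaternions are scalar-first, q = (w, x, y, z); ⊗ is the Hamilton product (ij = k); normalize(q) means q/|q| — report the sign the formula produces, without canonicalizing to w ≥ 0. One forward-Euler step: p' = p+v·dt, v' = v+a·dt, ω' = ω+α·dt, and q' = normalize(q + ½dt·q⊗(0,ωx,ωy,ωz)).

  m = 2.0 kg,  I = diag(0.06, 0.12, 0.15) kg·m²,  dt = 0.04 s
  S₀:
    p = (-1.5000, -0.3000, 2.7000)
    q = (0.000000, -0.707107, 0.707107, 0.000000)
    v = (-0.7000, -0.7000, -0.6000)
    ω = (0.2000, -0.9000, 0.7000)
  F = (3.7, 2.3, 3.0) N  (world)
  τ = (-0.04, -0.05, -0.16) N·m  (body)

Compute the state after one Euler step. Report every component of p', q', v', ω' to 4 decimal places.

p' = (-1.5280, -0.3280, 2.6760)
q' = (0.0156, -0.6970, 0.7168, 0.0099)
v' = (-0.6260, -0.6540, -0.5400)
ω' = (0.1859, -0.9125, 0.6602)

a = (1.8500, 1.1500, 1.5000)
p' = p + v·dt = (-1.5280, -0.3280, 2.6760)
v' = v + a·dt = (-0.6260, -0.6540, -0.5400)
ω×(Iω) gyroscopic = (-0.0189, -0.0126, -0.0108)
α = I⁻¹(τ − ω×Iω) = (-0.3517, -0.3117, -0.9947)
ω' = ω + α·dt = (0.1859, -0.9125, 0.6602)
q⊗(0,ω) = (0.7778177, 0.4949749, 0.4949749, 0.4949749)
updated quaternion q' = (0.0156, -0.6970, 0.7168, 0.0099)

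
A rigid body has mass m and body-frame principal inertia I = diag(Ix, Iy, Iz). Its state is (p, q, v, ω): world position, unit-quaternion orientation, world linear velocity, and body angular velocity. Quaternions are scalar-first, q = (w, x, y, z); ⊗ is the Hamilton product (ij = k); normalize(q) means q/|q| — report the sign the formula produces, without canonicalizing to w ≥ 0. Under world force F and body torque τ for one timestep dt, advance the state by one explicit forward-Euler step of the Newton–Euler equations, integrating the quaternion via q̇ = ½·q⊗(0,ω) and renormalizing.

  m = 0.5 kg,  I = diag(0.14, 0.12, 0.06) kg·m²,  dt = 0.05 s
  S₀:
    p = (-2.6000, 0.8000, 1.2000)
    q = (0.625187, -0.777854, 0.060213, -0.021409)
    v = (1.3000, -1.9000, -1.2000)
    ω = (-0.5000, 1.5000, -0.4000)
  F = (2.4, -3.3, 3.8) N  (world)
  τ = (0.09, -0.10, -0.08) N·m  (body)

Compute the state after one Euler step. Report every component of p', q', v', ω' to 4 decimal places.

linear accel F/m = (4.8000, -6.6000, 7.6000)
p + v·dt = (-2.5350, 0.7050, 1.1400)
v' = v + a·dt = (1.5400, -2.2300, -0.8200)
ω×(Iω) gyroscopic = (0.0360, 0.0160, 0.0150)
α = I⁻¹(τ − ω×Iω) = (0.3857, -0.9667, -1.5833)
ω' = ω + α·dt = (-0.4807, 1.4517, -0.4792)
2q̇ = q⊗(0,ω) = (-0.4878101, -0.3045652, 0.6373434, -1.3867493)
updated quaternion q' = (0.6125, -0.7848, 0.0761, -0.0560)

p' = (-2.5350, 0.7050, 1.1400)
q' = (0.6125, -0.7848, 0.0761, -0.0560)
v' = (1.5400, -2.2300, -0.8200)
ω' = (-0.4807, 1.4517, -0.4792)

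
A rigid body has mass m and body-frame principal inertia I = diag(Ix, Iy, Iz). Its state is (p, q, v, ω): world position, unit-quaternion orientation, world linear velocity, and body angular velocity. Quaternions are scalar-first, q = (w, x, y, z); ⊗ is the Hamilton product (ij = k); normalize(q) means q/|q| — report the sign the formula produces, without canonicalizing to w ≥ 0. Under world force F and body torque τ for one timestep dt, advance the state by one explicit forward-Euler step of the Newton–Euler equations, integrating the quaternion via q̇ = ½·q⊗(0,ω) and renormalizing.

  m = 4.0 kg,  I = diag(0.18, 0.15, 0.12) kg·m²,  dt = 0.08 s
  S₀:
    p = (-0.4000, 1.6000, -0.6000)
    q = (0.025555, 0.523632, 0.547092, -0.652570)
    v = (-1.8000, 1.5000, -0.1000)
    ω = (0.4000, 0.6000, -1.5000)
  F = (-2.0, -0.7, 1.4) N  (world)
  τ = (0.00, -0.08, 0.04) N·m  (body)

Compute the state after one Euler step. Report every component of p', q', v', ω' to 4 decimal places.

ω×(Iω) gyroscopic = (0.0270, -0.0360, -0.0072)
(τ − ω×Iω)/I = (-0.1500, -0.2933, 0.3933)
ω' = ω + α·dt = (0.3880, 0.5765, -1.4685)
Hamilton product q⊗(0,ω) = (-1.5165630, -0.4188740, 0.5397530, 0.0570099)
q + ½dt·q⊗(0,ω), renormalized = (-0.0350, 0.5058, 0.5674, -0.6489)
new position p' = (-0.5440, 1.7200, -0.6080)
new velocity v' = (-1.8400, 1.4860, -0.0720)

p' = (-0.5440, 1.7200, -0.6080)
q' = (-0.0350, 0.5058, 0.5674, -0.6489)
v' = (-1.8400, 1.4860, -0.0720)
ω' = (0.3880, 0.5765, -1.4685)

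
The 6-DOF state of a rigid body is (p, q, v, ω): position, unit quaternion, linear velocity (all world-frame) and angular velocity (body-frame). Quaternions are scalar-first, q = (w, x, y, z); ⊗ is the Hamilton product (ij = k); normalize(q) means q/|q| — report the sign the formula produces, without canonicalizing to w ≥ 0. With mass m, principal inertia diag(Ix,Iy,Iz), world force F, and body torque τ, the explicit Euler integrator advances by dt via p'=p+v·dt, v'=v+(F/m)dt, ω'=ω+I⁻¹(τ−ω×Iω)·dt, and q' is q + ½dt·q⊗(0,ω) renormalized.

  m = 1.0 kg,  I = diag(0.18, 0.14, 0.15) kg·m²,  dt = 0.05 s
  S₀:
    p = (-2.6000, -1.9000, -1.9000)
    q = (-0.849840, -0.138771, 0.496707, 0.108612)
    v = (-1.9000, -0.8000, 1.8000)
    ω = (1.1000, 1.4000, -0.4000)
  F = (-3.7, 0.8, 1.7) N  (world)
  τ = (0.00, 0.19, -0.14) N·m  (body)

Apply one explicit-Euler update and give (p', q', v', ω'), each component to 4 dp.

ω×(Iω) gyroscopic = (-0.0056, -0.0132, -0.0616)
angular accel α = (0.0311, 1.4514, -0.5227)
ω' = ω + α·dt = (1.1016, 1.4726, -0.4261)
Hamilton product q⊗(0,ω) = (-0.4992969, -1.2855636, -1.1258112, -0.4007211)
q' = normalize(q + ½dt·q⊗(0,ω)) = (-0.8614, -0.1707, 0.4681, 0.0985)
a = F/m = (-3.7000, 0.8000, 1.7000)
p' = p + v·dt = (-2.6950, -1.9400, -1.8100)
new velocity v' = (-2.0850, -0.7600, 1.8850)

p' = (-2.6950, -1.9400, -1.8100)
q' = (-0.8614, -0.1707, 0.4681, 0.0985)
v' = (-2.0850, -0.7600, 1.8850)
ω' = (1.1016, 1.4726, -0.4261)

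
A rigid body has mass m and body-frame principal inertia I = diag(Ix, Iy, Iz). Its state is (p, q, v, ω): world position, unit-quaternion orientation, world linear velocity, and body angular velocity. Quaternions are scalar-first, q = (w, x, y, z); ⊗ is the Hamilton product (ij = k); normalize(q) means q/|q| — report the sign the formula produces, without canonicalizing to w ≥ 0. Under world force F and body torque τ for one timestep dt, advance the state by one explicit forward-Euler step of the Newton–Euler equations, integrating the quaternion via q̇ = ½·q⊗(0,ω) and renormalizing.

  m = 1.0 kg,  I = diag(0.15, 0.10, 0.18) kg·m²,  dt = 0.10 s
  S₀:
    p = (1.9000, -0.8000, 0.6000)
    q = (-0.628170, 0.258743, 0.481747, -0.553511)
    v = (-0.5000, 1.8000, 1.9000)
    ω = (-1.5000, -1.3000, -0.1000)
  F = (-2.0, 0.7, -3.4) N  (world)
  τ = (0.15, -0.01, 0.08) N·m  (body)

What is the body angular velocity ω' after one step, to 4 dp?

ω' = (-1.4069, -1.3055, -0.0014)

(τ − ω×Iω)/I = (0.9307, -0.0550, 0.9861)
new body rate ω' = (-1.4069, -1.3055, -0.0014)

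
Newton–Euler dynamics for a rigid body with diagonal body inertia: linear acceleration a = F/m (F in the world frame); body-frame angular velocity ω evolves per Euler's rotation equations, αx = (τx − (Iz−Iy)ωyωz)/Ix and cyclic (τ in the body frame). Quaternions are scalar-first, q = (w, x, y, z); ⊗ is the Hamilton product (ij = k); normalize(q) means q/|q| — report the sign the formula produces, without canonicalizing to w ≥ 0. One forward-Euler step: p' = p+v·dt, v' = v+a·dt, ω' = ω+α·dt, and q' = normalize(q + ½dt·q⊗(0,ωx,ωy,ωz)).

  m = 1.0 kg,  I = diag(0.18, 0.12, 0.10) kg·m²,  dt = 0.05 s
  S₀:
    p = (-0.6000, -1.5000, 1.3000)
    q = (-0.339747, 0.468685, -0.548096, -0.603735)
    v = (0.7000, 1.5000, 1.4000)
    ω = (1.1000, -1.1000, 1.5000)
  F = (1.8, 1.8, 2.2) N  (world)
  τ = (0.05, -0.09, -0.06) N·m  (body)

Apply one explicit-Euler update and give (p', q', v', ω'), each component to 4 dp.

p' = (-0.5650, -1.4250, 1.3700)
q' = (-0.3446, 0.4216, -0.5721, -0.6134)
v' = (0.7900, 1.5900, 1.5100)
ω' = (1.1047, -1.1925, 1.4337)

ω×(Iω) gyroscopic = (0.0330, 0.1320, 0.0726)
(τ − ω×Iω)/I = (0.0944, -1.8500, -1.3260)
new body rate ω' = (1.1047, -1.1925, 1.4337)
2q̇ = q⊗(0,ω) = (-0.2128566, -1.8599742, -0.9934143, -0.4222684)
updated quaternion q' = (-0.3446, 0.4216, -0.5721, -0.6134)
p + v·dt = (-0.5650, -1.4250, 1.3700)
v' = v + a·dt = (0.7900, 1.5900, 1.5100)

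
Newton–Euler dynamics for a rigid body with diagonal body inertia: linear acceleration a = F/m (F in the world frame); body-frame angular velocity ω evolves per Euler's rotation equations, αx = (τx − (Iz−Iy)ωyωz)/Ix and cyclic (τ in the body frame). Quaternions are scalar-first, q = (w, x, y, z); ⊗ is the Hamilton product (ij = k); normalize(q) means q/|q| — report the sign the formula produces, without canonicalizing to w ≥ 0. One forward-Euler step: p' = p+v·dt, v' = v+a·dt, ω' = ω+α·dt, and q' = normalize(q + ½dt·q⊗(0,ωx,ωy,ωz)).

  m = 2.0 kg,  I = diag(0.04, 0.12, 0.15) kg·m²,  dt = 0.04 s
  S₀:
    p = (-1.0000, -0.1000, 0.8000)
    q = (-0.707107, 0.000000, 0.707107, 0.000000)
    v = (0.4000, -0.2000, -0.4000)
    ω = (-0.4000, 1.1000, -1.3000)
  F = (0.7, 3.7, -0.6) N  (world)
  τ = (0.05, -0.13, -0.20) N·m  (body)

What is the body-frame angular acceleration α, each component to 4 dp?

ω×(Iω) gyroscopic = (-0.0429, -0.0572, -0.0352)
angular accel α = (2.3225, -0.6067, -1.0987)

α = (2.3225, -0.6067, -1.0987)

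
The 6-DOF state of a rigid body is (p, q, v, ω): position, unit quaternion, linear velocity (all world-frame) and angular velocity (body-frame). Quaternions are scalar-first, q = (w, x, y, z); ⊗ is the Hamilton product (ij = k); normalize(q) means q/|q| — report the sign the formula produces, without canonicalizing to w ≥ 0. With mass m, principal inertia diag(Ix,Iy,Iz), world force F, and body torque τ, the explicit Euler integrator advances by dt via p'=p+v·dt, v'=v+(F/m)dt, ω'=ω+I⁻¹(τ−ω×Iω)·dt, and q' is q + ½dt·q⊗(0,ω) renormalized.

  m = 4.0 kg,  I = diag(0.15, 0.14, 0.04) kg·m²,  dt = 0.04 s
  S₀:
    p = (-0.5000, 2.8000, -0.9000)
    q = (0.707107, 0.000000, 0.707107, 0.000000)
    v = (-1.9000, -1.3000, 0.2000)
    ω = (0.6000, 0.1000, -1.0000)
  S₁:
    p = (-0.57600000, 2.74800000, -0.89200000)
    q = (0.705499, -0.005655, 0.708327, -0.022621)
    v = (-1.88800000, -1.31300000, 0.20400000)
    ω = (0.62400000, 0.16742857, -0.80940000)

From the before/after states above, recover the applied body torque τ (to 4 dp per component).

τ = (0.1000, 0.1700, 0.1900)

rate change Δω = (0.02400000, 0.06742857, 0.19060000)
τ = I·(Δω/dt) + ω₀×(Iω₀) = (0.1000, 0.1700, 0.1900)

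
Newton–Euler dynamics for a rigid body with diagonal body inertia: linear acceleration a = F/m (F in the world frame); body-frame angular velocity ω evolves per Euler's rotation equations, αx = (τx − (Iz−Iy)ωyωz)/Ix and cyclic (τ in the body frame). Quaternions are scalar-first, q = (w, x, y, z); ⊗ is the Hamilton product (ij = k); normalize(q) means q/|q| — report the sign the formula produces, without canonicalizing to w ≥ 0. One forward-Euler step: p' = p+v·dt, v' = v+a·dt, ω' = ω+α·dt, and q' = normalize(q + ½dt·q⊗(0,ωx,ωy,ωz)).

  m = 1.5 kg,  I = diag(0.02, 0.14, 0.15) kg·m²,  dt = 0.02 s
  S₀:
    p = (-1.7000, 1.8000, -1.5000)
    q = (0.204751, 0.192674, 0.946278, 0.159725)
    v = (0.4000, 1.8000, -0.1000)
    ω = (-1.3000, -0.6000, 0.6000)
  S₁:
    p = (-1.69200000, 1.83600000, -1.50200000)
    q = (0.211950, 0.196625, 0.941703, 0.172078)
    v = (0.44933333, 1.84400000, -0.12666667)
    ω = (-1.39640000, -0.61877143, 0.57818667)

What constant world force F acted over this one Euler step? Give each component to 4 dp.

F = (3.7000, 3.3000, -2.0000)

v₁ − v₀ = (0.04933333, 0.04400000, -0.02666667)
applied force F = (3.7000, 3.3000, -2.0000)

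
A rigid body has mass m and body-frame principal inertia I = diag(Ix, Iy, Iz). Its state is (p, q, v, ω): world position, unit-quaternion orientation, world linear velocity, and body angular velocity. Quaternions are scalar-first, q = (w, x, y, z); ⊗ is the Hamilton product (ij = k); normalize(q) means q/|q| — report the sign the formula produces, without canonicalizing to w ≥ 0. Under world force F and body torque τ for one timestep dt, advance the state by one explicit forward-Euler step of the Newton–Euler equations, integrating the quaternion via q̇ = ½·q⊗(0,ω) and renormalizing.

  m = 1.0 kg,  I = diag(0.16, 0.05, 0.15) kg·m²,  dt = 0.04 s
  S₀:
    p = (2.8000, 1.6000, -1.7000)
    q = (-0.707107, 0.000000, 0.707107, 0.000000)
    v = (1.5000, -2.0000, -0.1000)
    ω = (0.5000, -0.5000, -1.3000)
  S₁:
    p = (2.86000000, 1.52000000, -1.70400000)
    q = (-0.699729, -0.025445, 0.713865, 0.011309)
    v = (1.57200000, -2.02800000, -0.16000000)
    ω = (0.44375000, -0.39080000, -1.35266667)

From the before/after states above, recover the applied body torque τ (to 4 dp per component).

ω₁ − ω₀ = (-0.05625000, 0.10920000, -0.05266667)
I·α + gyro = (-0.1600, 0.1300, -0.1700)

τ = (-0.1600, 0.1300, -0.1700)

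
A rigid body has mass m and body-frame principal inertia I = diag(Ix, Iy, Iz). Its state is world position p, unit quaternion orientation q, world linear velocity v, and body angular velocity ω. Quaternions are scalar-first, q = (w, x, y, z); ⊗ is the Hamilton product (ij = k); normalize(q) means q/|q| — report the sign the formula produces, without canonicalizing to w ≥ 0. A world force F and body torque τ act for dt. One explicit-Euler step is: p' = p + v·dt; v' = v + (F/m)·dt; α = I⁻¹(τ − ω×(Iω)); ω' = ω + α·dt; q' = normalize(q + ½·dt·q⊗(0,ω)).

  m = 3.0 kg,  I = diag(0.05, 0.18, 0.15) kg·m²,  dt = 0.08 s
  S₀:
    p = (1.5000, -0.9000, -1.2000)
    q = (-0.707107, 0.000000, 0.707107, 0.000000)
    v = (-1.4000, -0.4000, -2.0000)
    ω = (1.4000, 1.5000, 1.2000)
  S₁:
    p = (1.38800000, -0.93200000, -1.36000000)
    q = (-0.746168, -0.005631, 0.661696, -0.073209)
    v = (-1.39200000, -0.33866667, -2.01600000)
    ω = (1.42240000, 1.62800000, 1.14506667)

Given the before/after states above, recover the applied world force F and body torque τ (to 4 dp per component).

rate change Δω = (0.02240000, 0.12800000, -0.05493333)
ω₀×(Iω₀) = (-0.0540, -0.1680, 0.2730)
applied torque τ = (-0.0400, 0.1200, 0.1700)
velocity change Δv = (0.00800000, 0.06133333, -0.01600000)
F = m·Δv/dt = (0.3000, 2.3000, -0.6000)

F = (0.3000, 2.3000, -0.6000)
τ = (-0.0400, 0.1200, 0.1700)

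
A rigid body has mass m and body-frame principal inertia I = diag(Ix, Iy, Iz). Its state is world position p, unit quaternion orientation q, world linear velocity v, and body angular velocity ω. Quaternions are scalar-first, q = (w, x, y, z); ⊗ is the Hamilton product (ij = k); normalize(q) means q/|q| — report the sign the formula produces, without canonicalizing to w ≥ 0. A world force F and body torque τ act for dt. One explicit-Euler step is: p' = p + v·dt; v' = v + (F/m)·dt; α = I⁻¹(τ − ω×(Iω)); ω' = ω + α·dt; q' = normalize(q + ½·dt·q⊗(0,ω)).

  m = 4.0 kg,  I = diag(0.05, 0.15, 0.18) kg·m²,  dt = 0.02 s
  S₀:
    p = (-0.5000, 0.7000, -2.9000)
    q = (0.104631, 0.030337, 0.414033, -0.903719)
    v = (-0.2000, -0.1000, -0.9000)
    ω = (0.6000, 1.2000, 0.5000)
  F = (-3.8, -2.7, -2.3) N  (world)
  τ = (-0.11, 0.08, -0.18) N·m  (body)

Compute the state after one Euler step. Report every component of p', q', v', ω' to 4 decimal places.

gyro term ω×Iω = (0.0180, -0.0390, 0.0720)
angular accel α = (-2.5600, 0.7933, -1.4000)
ω' = ω + α·dt = (0.5488, 1.2159, 0.4720)
Hamilton product q⊗(0,ω) = (-0.0631823, 1.3542579, -0.4318427, -0.1596999)
q' = normalize(q + ½dt·q⊗(0,ω)) = (0.1040, 0.0439, 0.4097, -0.9052)
p' = p + v·dt = (-0.5040, 0.6980, -2.9180)
v + (F/m)dt = (-0.2190, -0.1135, -0.9115)

p' = (-0.5040, 0.6980, -2.9180)
q' = (0.1040, 0.0439, 0.4097, -0.9052)
v' = (-0.2190, -0.1135, -0.9115)
ω' = (0.5488, 1.2159, 0.4720)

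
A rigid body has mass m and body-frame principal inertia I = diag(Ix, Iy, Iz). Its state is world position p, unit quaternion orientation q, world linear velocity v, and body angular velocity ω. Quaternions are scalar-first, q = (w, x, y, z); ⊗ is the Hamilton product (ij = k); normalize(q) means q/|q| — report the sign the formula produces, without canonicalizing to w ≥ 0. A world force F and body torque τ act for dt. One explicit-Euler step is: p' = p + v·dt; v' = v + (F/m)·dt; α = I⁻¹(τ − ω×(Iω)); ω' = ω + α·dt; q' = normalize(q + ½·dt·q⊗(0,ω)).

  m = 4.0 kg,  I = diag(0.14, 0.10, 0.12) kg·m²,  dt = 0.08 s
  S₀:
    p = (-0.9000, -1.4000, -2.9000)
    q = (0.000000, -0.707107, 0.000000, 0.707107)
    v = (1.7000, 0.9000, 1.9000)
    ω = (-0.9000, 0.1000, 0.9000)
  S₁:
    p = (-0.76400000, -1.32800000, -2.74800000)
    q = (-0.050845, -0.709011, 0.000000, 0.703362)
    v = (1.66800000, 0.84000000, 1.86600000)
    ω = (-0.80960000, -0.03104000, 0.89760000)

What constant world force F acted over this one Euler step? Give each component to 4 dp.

Δv = v₁−v₀ = (-0.03200000, -0.06000000, -0.03400000)
applied force F = (-1.6000, -3.0000, -1.7000)

F = (-1.6000, -3.0000, -1.7000)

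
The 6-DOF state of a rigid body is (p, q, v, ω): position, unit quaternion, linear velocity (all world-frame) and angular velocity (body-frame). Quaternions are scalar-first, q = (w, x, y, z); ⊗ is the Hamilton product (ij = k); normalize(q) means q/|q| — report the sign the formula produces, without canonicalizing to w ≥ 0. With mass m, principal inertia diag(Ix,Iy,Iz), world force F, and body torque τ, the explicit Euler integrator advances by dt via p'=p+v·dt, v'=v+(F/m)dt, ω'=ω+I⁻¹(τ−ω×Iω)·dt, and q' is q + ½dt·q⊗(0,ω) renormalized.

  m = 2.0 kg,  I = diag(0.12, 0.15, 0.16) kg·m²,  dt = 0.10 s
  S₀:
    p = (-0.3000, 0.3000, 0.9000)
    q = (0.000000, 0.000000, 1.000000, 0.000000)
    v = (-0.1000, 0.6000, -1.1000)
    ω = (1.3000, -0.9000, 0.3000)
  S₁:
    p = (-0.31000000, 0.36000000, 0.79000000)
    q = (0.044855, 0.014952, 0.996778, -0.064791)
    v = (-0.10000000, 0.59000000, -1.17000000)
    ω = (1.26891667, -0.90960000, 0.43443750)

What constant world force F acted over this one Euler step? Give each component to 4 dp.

F = (0.0000, -0.2000, -1.4000)

v₁ − v₀ = (0.00000000, -0.01000000, -0.07000000)
applied force F = (0.0000, -0.2000, -1.4000)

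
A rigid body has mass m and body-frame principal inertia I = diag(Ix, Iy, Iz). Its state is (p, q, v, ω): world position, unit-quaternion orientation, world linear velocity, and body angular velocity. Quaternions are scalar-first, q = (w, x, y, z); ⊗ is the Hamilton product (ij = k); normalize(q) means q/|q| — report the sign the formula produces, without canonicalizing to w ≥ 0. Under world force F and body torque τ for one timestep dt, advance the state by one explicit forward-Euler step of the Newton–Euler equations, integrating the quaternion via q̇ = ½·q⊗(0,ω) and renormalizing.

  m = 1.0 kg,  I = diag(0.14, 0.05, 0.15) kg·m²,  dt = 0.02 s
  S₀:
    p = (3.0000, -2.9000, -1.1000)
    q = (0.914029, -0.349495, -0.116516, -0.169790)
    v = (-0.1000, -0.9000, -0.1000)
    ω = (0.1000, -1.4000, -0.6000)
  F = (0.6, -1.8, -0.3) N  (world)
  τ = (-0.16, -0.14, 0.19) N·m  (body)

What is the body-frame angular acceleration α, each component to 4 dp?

ω×(Iω) gyroscopic = (0.0840, 0.0006, 0.0126)
(τ − ω×Iω)/I = (-1.7429, -2.8120, 1.1827)

α = (-1.7429, -2.8120, 1.1827)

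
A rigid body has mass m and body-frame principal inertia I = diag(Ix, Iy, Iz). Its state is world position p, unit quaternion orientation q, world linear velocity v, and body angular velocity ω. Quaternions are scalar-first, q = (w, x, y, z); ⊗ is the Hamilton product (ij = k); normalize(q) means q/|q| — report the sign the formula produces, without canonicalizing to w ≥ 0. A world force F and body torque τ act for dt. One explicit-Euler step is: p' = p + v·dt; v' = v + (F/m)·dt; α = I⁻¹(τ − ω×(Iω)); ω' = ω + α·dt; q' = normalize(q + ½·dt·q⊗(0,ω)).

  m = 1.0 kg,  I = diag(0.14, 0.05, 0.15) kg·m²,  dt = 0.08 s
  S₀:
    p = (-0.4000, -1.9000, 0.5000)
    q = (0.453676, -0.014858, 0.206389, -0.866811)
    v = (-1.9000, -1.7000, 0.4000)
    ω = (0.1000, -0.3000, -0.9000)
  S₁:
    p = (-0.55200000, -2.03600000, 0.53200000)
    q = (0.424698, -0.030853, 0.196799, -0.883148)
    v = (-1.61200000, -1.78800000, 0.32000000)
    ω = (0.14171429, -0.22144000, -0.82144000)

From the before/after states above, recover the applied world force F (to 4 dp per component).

F = (3.6000, -1.1000, -1.0000)

v₁ − v₀ = (0.28800000, -0.08800000, -0.08000000)
m·(v₁−v₀)/dt = (3.6000, -1.1000, -1.0000)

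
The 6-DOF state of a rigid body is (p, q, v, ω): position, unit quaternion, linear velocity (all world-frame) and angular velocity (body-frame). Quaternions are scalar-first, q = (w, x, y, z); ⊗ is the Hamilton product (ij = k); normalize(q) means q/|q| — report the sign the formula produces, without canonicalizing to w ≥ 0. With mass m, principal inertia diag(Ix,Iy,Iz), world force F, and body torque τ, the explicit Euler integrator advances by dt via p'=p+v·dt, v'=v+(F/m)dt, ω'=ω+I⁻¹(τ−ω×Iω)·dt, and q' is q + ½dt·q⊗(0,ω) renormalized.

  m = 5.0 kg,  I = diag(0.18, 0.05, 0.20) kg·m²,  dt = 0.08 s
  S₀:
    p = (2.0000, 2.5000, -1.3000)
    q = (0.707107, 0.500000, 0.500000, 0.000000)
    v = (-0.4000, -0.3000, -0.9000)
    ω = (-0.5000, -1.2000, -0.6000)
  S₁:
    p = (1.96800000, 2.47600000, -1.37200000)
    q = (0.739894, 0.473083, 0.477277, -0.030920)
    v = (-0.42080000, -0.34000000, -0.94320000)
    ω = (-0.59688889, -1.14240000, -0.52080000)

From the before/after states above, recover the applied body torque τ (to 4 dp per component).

rate change Δω = (-0.09688889, 0.05760000, 0.07920000)
applied torque τ = (-0.1100, 0.0300, 0.1200)

τ = (-0.1100, 0.0300, 0.1200)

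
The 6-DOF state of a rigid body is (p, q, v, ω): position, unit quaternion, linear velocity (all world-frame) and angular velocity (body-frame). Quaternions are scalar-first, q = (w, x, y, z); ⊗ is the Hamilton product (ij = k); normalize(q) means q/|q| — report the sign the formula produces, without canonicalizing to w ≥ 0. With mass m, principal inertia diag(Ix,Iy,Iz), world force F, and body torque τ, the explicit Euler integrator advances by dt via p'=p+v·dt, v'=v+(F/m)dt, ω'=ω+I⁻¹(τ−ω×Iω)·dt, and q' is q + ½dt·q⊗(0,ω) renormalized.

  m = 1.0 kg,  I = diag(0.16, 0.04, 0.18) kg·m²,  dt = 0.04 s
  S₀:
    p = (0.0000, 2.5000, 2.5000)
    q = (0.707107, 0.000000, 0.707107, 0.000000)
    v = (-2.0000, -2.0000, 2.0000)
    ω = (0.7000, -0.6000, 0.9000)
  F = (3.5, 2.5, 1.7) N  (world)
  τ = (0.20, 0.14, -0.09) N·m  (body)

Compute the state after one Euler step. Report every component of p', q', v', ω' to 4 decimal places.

ω×(Iω) gyroscopic = (-0.0756, -0.0126, 0.0504)
angular accel α = (1.7225, 3.8150, -0.7800)
ω' = ω + α·dt = (0.7689, -0.4474, 0.8688)
Hamilton product q⊗(0,ω) = (0.4242642, 1.1313712, -0.4242642, 0.1414214)
q' = normalize(q + ½dt·q⊗(0,ω)) = (0.7154, 0.0226, 0.6984, 0.0028)
new position p' = (-0.0800, 2.4200, 2.5800)
new velocity v' = (-1.8600, -1.9000, 2.0680)

p' = (-0.0800, 2.4200, 2.5800)
q' = (0.7154, 0.0226, 0.6984, 0.0028)
v' = (-1.8600, -1.9000, 2.0680)
ω' = (0.7689, -0.4474, 0.8688)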